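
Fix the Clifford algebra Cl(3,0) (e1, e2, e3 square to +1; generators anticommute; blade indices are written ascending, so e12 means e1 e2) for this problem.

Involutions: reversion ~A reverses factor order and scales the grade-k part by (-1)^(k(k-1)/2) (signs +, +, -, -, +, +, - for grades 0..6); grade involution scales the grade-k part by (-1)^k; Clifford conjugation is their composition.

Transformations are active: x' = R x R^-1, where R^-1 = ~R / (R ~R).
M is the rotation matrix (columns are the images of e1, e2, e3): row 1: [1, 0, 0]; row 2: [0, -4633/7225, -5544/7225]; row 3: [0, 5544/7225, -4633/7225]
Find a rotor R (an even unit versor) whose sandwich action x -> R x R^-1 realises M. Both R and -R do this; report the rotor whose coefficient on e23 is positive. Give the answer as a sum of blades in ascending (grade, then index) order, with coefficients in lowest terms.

Method: write R = a + b12*e12 + b13*e13 + b23*e23 with a^2 + b12^2 + b13^2 + b23^2 = 1 (so R^-1 = ~R). Expanding the columns R e_j ~R gives tr M = 4a^2 - 1 and, from the antisymmetric part, M21 - M12 = -4a*b12, M13 - M31 = 4a*b13, M32 - M23 = -4a*b23.
Here tr M = -2041/7225, so a^2 = (1 + tr M)/4 = 1296/7225 and a = ±36/85. Taking a = 36/85: M21 - M12 = 0, M13 - M31 = 0, M32 - M23 = 11088/7225, giving b12 = 0, b13 = 0, b23 = -77/85, i.e. R = 36/85 - 77/85*e23.
Its e23 coefficient is negative, so report the other preimage -R.
Answer: -36/85 + 77/85*e23. Why the constraint matters: R and -R act identically through the sandwich — M has trace -2041/7225 either way — so only the sign condition on e23 picks one of the two preimages.


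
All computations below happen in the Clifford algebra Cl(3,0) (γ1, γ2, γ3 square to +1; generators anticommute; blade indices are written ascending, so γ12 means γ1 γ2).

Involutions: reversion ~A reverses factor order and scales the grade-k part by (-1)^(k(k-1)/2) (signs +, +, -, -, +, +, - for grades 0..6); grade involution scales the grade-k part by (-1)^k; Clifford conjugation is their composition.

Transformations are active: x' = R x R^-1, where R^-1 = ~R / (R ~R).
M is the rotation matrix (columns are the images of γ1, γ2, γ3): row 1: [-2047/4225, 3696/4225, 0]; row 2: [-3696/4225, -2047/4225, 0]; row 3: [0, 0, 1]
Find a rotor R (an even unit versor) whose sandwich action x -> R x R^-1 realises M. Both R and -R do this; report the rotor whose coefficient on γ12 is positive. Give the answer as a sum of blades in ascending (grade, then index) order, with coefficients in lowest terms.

Method: write R = a + b12*γ12 + b13*γ13 + b23*γ23 with a^2 + b12^2 + b13^2 + b23^2 = 1 (so R^-1 = ~R). Expanding the columns R e_j ~R gives tr M = 4a^2 - 1 and, from the antisymmetric part, M21 - M12 = -4a*b12, M13 - M31 = 4a*b13, M32 - M23 = -4a*b23.
Here tr M = 131/4225, so a^2 = (1 + tr M)/4 = 1089/4225 and a = ±33/65. Taking a = 33/65: M21 - M12 = -7392/4225, M13 - M31 = 0, M32 - M23 = 0, giving b12 = 56/65, b13 = 0, b23 = 0, i.e. R = 33/65 + 56/65*γ12.
Its γ12 coefficient is already positive.
Answer: 33/65 + 56/65*γ12. Recall the cover is two-to-one: with M of trace 131/4225, both preimages act alike, and the stated γ12 sign chooses the sheet.


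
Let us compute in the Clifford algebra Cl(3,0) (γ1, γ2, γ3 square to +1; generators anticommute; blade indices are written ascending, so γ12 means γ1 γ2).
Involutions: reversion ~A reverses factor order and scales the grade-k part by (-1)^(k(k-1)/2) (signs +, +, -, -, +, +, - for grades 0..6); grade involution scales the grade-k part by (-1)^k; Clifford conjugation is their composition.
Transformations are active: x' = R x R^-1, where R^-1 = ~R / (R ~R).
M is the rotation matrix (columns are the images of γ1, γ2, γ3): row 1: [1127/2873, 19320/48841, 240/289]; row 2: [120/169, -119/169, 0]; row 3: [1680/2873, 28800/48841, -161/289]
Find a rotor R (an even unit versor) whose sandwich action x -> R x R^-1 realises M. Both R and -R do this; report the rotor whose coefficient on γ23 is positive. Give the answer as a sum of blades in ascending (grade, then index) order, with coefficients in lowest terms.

Method: write R = a + b12*γ12 + b13*γ13 + b23*γ23 with a^2 + b12^2 + b13^2 + b23^2 = 1 (so R^-1 = ~R). Expanding the columns R e_j ~R gives tr M = 4a^2 - 1 and, from the antisymmetric part, M21 - M12 = -4a*b12, M13 - M31 = 4a*b13, M32 - M23 = -4a*b23.
Here tr M = -42441/48841, so a^2 = (1 + tr M)/4 = 1600/48841 and a = ±40/221. Taking a = 40/221: M21 - M12 = 15360/48841, M13 - M31 = 12000/48841, M32 - M23 = 28800/48841, giving b12 = -96/221, b13 = 75/221, b23 = -180/221, i.e. R = 40/221 - 96/221*γ12 + 75/221*γ13 - 180/221*γ23.
Its γ23 coefficient is negative, so report the other preimage -R.
Answer: -40/221 + 96/221*γ12 - 75/221*γ13 + 180/221*γ23. Note: both R and -R realise this M (trace -42441/48841); the covering map identifies them, and the γ23-coefficient sign is the tie-breaker.


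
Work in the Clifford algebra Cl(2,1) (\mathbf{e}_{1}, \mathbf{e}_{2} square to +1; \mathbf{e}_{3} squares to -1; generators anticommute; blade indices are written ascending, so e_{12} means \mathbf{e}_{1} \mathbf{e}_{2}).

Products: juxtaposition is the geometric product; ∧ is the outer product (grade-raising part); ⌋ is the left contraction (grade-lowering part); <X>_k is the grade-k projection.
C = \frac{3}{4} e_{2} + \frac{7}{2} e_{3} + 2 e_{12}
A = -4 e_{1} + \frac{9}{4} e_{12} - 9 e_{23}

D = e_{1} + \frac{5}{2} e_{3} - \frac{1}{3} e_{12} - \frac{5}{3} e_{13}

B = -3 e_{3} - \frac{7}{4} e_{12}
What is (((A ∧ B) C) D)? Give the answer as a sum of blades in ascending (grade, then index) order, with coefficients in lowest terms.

step 1: 12 e_{13} - \frac{27}{4} e_{123}
step 2: -42 e_{1} + \frac{27}{2} e_{3} + \frac{189}{8} e_{12} + \frac{81}{16} e_{13} + 24 e_{23} - 9 e_{123}
step 3: -\frac{1221}{16} - \frac{1125}{32} e_{1} - \frac{677}{8} e_{2} + \frac{991}{16} e_{3} + \frac{125}{2} e_{12} - \frac{221}{2} e_{13} + \frac{459}{16} e_{23} + \frac{1257}{16} e_{123}
Answer: -\frac{1221}{16} - \frac{1125}{32} e_{1} - \frac{677}{8} e_{2} + \frac{991}{16} e_{3} + \frac{125}{2} e_{12} - \frac{221}{2} e_{13} + \frac{459}{16} e_{23} + \frac{1257}{16} e_{123}


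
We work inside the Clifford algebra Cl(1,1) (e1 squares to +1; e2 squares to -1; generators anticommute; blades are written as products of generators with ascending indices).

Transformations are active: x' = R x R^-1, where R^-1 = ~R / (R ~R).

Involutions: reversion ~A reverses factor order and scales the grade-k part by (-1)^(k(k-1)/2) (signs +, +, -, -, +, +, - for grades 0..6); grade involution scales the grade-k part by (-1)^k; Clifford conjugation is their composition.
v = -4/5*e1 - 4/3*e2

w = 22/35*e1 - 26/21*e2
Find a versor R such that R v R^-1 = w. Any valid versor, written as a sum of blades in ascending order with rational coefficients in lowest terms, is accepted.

Here q(v) = q(w) = -256/225; the classical choice R = v + w = -6/35*e1 - 18/7*e2 then realises v -> w under the sandwich.
Answer: -6/35*e1 - 18/7*e2


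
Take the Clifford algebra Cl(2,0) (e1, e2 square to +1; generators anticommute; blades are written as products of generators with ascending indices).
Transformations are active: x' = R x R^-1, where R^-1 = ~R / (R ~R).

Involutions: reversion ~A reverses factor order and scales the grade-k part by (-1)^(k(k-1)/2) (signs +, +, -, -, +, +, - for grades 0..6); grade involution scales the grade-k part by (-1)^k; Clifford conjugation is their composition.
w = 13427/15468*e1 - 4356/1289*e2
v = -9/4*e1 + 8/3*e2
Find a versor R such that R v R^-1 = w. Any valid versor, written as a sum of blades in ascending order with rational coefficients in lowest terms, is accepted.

Why this works: both vectors square to 1753/144, so q(v) = q(w) and R = v + w = -5344/3867*e1 - 2756/3867*e2 carries v to w — its own direction survives, the complement (v - w)/2 flips.
Answer: -5344/3867*e1 - 2756/3867*e2


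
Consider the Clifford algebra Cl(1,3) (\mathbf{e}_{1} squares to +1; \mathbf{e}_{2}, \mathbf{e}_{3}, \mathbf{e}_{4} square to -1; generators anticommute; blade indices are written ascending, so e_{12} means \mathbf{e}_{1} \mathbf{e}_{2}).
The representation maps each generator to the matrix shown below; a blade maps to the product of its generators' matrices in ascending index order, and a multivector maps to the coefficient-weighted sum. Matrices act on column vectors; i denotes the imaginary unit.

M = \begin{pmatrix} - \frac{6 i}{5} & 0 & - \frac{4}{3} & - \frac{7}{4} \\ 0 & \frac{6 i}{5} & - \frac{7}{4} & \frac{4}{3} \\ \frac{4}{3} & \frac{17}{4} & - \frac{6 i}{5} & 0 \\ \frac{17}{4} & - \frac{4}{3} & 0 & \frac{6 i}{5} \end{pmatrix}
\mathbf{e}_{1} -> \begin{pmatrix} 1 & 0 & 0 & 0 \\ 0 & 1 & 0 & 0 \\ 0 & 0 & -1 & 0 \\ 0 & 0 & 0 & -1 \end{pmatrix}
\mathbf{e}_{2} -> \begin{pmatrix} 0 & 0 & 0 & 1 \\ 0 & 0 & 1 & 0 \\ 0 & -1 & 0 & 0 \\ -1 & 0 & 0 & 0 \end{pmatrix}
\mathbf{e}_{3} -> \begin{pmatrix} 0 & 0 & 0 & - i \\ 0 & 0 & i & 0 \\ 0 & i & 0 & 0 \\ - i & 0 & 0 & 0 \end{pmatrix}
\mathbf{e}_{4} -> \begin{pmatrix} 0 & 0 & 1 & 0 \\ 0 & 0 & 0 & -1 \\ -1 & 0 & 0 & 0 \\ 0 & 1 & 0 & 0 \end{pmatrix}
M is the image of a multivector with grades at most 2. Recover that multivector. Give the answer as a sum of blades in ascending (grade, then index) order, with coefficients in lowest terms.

Method: the blade images are trace-orthogonal — tr(rho(e_A) rho(e_B)^-1) = 4 if A = B and 0 otherwise — and rho(e_A)^-1 = (e_A)^2 * rho(e_A) with (e_A)^2 = +1 or -1, so the coefficient of e_A in the preimage is (e_A)^2 * tr(M rho(e_A))/4.
Nonzero projections over blades of grade <= 2: e_{2}: (e_{2})^2 = -1, tr(M rho(e_{2})) = 12, coefficient -3; e_{4}: (e_{4})^2 = -1, tr(M rho(e_{4})) = \frac{16}{3}, coefficient -\frac{4}{3}; e_{12}: (e_{12})^2 = +1, tr(M rho(e_{12})) = 5, coefficient \frac{5}{4}; e_{23}: (e_{23})^2 = -1, tr(M rho(e_{23})) = - \frac{24}{5}, coefficient \frac{6}{5}. Every other blade of grade <= 2 projects to 0.
Answer: -3 e_{2} - \frac{4}{3} e_{4} + \frac{5}{4} e_{12} + \frac{6}{5} e_{23}


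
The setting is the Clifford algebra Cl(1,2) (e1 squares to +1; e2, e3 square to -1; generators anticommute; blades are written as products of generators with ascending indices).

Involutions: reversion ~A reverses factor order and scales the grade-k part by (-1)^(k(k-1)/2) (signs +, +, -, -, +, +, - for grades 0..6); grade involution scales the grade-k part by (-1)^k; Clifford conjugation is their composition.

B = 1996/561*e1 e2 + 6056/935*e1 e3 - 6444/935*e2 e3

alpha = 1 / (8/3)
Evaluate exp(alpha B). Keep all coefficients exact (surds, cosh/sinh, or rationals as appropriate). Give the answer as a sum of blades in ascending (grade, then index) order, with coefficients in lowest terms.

B^2 term by term: the squares give (1996/561)^2*(e1 e2)^2 + (6056/935)^2*(e1 e3)^2 + (-6444/935)^2*(e2 e3)^2 = 3984016/314721*(+1) + 36675136/874225*(+1) + 41525136/874225*(-1) = 64/9 (each basis 2-blade squares to minus the product of its generators' squares); cross terms between blades sharing an index anticommute and cancel. So B^2 = 64/9.
B^2 = 64/9 — hyperbolic case — the even/odd split gives cosh and sinh: l = 8/3, alpha*l = 1, so exp(alpha B) = cosh(1) + (sinh(1)/(8/3))*B = cosh(1) + (3*sinh(1)/8)*B.
Answer: cosh(1) + 499*sinh(1)/374*e1 e2 + 2271*sinh(1)/935*e1 e3 - 4833*sinh(1)/1870*e2 e3


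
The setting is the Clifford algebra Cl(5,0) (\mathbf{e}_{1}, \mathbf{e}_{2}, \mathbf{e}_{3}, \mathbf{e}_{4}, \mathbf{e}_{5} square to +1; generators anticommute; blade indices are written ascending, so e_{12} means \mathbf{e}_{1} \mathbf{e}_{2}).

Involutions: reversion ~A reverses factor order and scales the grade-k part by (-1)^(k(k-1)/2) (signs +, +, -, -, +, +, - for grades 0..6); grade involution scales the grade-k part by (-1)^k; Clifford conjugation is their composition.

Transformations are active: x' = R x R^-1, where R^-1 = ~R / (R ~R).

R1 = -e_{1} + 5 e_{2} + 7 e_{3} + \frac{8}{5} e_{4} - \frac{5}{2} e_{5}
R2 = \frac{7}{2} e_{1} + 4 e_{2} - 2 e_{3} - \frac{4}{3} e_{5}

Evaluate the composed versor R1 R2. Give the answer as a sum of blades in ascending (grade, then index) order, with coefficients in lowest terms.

Distribute over the terms of R2 (each basis-blade product reordered to ascending indices, repeated generators contracted through their squares):
R1 (\frac{7}{2} e_{1}) = -\frac{7}{2} - \frac{35}{2} e_{12} - \frac{49}{2} e_{13} - \frac{28}{5} e_{14} + \frac{35}{4} e_{15}
R1 (4 e_{2}) = 20 - 4 e_{12} - 28 e_{23} - \frac{32}{5} e_{24} + 10 e_{25}
R1 (-2 e_{3}) = -14 + 2 e_{13} - 10 e_{23} + \frac{16}{5} e_{34} - 5 e_{35}
R1 (-\frac{4}{3} e_{5}) = \frac{10}{3} + \frac{4}{3} e_{15} - \frac{20}{3} e_{25} - \frac{28}{3} e_{35} - \frac{32}{15} e_{45}
Summing the partial products and collecting blades:
Answer: \frac{35}{6} - \frac{43}{2} e_{12} - \frac{45}{2} e_{13} - \frac{28}{5} e_{14} + \frac{121}{12} e_{15} - 38 e_{23} - \frac{32}{5} e_{24} + \frac{10}{3} e_{25} + \frac{16}{5} e_{34} - \frac{43}{3} e_{35} - \frac{32}{15} e_{45}


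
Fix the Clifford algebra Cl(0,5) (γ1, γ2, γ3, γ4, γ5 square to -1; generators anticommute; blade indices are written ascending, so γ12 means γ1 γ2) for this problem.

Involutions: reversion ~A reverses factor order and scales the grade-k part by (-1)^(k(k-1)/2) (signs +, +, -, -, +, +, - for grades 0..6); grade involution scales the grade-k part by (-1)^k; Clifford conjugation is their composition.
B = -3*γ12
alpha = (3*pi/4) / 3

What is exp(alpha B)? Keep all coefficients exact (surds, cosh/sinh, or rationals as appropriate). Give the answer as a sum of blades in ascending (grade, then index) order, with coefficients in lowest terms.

B^2 = (-3)^2*(γ12)^2 = 9*(-1) = -9 (a basis 2-blade squares to minus the product of its generators' squares).
B^2 = -9 — the negative square puts this in the circular regime; l = 3, alpha*l = 3*pi/4, so exp(alpha B) = cos(3*pi/4) + (sin(3*pi/4)/3)*B = -sqrt(2)/2 + (sqrt(2)/6)*B.
Answer: -sqrt(2)/2 - sqrt(2)/2*γ12


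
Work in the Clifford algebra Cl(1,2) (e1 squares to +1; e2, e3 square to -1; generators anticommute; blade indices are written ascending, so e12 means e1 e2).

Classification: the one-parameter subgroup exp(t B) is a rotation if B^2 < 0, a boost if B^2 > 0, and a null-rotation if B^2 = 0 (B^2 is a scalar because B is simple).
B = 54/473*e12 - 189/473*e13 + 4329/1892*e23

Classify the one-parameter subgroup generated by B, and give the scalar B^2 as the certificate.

B^2 term by term: the squares give (54/473)^2*(e12)^2 + (-189/473)^2*(e13)^2 + (4329/1892)^2*(e23)^2 = 2916/223729*(+1) + 35721/223729*(+1) + 18740241/3579664*(-1) = -81/16 (each basis 2-blade squares to minus the product of its generators' squares); cross terms between blades sharing an index anticommute and cancel. So B^2 = -81/16.
Answer: rotation, certificate B^2 = -81/16. Why this suffices: the scalar -81/16 survives any versor conjugation, so its sign alone determines the class however B is presented.


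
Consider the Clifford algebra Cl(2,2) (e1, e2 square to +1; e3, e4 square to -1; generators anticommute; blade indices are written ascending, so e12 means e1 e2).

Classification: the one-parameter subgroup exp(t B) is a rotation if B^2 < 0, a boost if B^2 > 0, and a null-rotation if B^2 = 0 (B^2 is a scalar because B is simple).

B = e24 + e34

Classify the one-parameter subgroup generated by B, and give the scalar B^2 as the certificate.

B^2 term by term: the squares give (1)^2*(e24)^2 + (1)^2*(e34)^2 = 1*(+1) + 1*(-1) = 0 (each basis 2-blade squares to minus the product of its generators' squares); cross terms between blades sharing an index anticommute and cancel. So B^2 = 0.
Answer: null-rotation, certificate B^2 = 0. Note: conjugating B changes its blade decomposition but never the scalar B^2 = 0, whose sign settles the classification.


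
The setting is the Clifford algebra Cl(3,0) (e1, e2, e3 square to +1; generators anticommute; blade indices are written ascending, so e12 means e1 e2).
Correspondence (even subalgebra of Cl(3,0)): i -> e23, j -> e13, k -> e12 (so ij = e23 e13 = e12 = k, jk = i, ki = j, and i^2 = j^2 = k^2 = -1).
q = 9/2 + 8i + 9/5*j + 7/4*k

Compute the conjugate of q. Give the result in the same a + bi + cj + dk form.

In blades: q = 9/2 + 7/4*e12 + 9/5*e13 + 8*e23.
Quaternion conjugation is reversion on the even subalgebra: the scalar is fixed and every grade-2 blade flips sign, giving 9/2 - 7/4*e12 - 9/5*e13 - 8*e23; translating back:
Answer: 9/2 - 8i - 9/5*j - 7/4*k


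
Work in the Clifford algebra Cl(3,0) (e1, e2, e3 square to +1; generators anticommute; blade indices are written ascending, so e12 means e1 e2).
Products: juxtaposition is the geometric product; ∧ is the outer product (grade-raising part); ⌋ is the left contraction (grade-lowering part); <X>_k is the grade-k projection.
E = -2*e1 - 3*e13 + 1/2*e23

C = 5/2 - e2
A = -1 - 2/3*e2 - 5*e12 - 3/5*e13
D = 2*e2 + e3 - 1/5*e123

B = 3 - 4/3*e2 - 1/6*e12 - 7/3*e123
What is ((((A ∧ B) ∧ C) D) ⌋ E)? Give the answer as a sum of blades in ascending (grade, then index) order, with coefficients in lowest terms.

step 1: -3 - 2/3*e2 - 89/6*e12 - 9/5*e13 + 23/15*e123
step 2: -15/2 + 4/3*e2 - 445/12*e12 - 9/2*e13 + 61/30*e123
step 3: 461/150 - 236/3*e1 - 141/10*e2 - 179/12*e3 + 61/30*e12 - 19/5*e13 + 4/3*e23 - 319/12*e123
step 4: 2179/15 - 15269/300*e1 + 179/24*e2 + 4579/20*e3 - 461/50*e13 + 461/300*e23
Answer: 2179/15 - 15269/300*e1 + 179/24*e2 + 4579/20*e3 - 461/50*e13 + 461/300*e23


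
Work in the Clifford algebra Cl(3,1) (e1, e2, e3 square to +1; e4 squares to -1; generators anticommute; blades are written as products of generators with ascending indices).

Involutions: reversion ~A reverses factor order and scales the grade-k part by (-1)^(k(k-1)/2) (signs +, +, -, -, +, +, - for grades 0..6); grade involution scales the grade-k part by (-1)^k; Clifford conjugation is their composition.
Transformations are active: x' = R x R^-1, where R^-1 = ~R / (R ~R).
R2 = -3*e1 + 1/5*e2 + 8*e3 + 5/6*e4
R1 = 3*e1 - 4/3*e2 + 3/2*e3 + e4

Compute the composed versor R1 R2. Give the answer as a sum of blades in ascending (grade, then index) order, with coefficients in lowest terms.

Distribute over the terms of R1 (each basis-blade product reordered to ascending indices, repeated generators contracted through their squares):
(3*e1) R2 = -9 + 3/5*e1 e2 + 24*e1 e3 + 5/2*e1 e4
(-4/3*e2) R2 = -4/15 - 4*e1 e2 - 32/3*e2 e3 - 10/9*e2 e4
(3/2*e3) R2 = 12 + 9/2*e1 e3 - 3/10*e2 e3 + 5/4*e3 e4
(e4) R2 = -5/6 + 3*e1 e4 - 1/5*e2 e4 - 8*e3 e4
Summing the partial products and collecting blades:
Answer: 19/10 - 17/5*e1 e2 + 57/2*e1 e3 + 11/2*e1 e4 - 329/30*e2 e3 - 59/45*e2 e4 - 27/4*e3 e4


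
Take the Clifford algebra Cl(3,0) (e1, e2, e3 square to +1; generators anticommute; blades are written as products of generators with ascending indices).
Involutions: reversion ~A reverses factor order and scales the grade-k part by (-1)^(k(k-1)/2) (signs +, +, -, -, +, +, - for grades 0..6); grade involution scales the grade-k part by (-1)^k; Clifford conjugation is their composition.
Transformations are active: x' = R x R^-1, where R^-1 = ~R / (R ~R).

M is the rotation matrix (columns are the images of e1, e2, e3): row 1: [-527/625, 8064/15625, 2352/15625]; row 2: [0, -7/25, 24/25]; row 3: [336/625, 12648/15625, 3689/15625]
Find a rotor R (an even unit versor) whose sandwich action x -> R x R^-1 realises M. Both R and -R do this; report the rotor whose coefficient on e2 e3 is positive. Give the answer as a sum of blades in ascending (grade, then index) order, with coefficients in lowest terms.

Method: write R = a + b12*e1 e2 + b13*e1 e3 + b23*e2 e3 with a^2 + b12^2 + b13^2 + b23^2 = 1 (so R^-1 = ~R). Expanding the columns R e_j ~R gives tr M = 4a^2 - 1 and, from the antisymmetric part, M21 - M12 = -4a*b12, M13 - M31 = 4a*b13, M32 - M23 = -4a*b23.
Here tr M = -13861/15625, so a^2 = (1 + tr M)/4 = 441/15625 and a = ±21/125. Taking a = 21/125: M21 - M12 = -8064/15625, M13 - M31 = -6048/15625, M32 - M23 = -2352/15625, giving b12 = 96/125, b13 = -72/125, b23 = 28/125, i.e. R = 21/125 + 96/125*e1 e2 - 72/125*e1 e3 + 28/125*e2 e3.
Its e2 e3 coefficient is already positive.
Answer: 21/125 + 96/125*e1 e2 - 72/125*e1 e3 + 28/125*e2 e3. Uniqueness: Spin(3) -> SO(3) maps R and -R to the same rotation of trace -13861/15625; fixing the sign of the e2 e3 coefficient removes the ambiguity.


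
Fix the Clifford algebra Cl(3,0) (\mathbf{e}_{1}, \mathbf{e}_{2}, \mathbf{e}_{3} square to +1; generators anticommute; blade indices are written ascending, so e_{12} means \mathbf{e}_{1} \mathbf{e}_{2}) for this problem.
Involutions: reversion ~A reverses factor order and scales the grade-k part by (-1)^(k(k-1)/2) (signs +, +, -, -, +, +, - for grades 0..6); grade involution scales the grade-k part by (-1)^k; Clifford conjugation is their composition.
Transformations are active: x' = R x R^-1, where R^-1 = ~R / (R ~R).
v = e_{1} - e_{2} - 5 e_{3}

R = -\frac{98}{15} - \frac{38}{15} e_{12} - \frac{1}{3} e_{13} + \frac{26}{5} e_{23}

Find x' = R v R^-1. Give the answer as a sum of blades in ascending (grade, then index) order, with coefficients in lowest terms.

~R = -\frac{98}{15} + \frac{38}{15} e_{12} + \frac{1}{3} e_{13} - \frac{26}{5} e_{23}, and R ~R = \frac{5719}{75}, so R^-1 = ~R / (\frac{5719}{75}).
R v = -\frac{7}{3} e_{1} - \frac{254}{15} e_{2} + \frac{191}{5} e_{3} + \frac{263}{15} e_{123}
Answer: \frac{30731}{17157} e_{1} + \frac{69571}{17157} e_{2} - \frac{46511}{17157} e_{3}


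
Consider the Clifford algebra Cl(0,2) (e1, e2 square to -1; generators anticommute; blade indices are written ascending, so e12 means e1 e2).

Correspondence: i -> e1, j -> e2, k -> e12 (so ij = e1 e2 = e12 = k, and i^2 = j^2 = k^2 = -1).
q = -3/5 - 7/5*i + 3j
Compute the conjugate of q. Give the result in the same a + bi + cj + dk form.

In blades: q = -3/5 - 7/5*e1 + 3*e2.
Conjugation here is Clifford conjugation: the scalar is fixed and the grade-1 and grade-2 blades all flip sign, giving -3/5 + 7/5*e1 - 3*e2; translating back:
Answer: -3/5 + 7/5*i - 3j


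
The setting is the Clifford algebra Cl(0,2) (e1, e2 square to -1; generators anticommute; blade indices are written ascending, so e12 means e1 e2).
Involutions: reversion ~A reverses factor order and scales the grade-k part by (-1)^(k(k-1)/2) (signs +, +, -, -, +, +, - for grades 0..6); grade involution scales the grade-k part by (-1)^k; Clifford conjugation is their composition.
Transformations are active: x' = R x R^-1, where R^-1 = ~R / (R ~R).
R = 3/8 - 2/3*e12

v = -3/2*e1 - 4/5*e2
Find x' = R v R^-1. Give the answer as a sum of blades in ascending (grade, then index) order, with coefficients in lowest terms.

~R = 3/8 + 2/3*e12, and R ~R = 337/576, so R^-1 = ~R / (337/576).
R v = -263/240*e1 + 7/10*e2
Answer: 321/3370*e1 + 572/337*e2


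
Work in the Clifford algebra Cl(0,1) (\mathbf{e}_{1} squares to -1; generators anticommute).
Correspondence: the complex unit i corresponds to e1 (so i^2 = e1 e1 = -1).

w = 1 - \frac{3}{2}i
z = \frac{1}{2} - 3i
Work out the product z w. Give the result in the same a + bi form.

In blades: z = \frac{1}{2} - 3 e_{1}, w = 1 - \frac{3}{2} e_{1}.
Distribute z over w term by term (generator squares from the signature, products reordered to ascending indices): (\frac{1}{2})*w = \frac{1}{2} - \frac{3}{4} e_{1}; (-3 e_{1})*w = -\frac{9}{2} - 3 e_{1}.
Sum: -4 - \frac{15}{4} e_{1}; translating back through the correspondence:
Answer: -4 - \frac{15}{4}i


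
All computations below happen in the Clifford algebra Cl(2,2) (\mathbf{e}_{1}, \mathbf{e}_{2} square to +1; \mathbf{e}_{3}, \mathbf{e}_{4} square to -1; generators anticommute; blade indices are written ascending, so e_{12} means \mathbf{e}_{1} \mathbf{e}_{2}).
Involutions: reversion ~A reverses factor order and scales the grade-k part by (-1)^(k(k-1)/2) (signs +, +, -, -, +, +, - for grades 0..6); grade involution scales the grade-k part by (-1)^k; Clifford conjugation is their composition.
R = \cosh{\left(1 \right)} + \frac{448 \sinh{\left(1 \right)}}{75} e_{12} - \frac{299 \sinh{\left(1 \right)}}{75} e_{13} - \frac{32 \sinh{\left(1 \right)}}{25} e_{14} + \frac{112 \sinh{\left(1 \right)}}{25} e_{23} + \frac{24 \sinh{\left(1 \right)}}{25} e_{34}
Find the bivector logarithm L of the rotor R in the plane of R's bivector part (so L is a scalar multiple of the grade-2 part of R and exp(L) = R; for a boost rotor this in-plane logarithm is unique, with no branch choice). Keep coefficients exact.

The scalar part of R is \cosh{\left(1 \right)}, which fixes the rapidity magnitude through cosh (cosh is even, so it cannot fix the sign — the bivector part carries that); dividing the bivector part by sinh of the rapidity gives the plane, and L = rapidity * plane, where the joint sign ambiguity of (rapidity, plane) cancels in the product.
Concretely: cosh(rapidity) = \cosh{\left(1 \right)} gives rapidity = ±1, and since rapidity/sinh(rapidity) is even the sign is immaterial: L = (rapidity/sinh(rapidity)) * <R>_2 = (\frac{1}{\sinh{\left(1 \right)}}) * <R>_2.
Answer: \frac{448}{75} e_{12} - \frac{299}{75} e_{13} - \frac{32}{25} e_{14} + \frac{112}{25} e_{23} + \frac{24}{25} e_{34}


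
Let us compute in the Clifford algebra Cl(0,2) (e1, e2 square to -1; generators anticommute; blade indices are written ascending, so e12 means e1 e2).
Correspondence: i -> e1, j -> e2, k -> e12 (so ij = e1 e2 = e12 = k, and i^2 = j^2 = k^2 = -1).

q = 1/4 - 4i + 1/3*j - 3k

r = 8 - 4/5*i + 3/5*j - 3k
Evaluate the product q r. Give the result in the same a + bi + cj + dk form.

In blades: q = 1/4 - 4*e1 + 1/3*e2 - 3*e12, r = 8 - 4/5*e1 + 3/5*e2 - 3*e12.
Distribute q over r term by term (generator squares from the signature, products reordered to ascending indices): (1/4)*r = 2 - 1/5*e1 + 3/20*e2 - 3/4*e12; (-4*e1)*r = -16/5 - 32*e1 - 12*e2 - 12/5*e12; (1/3*e2)*r = -1/5 - e1 + 8/3*e2 + 4/15*e12; (-3*e12)*r = -9 + 9/5*e1 + 12/5*e2 - 24*e12.
Sum: -52/5 - 157/5*e1 - 407/60*e2 - 1613/60*e12; translating back through the correspondence:
Answer: -52/5 - 157/5*i - 407/60*j - 1613/60*k


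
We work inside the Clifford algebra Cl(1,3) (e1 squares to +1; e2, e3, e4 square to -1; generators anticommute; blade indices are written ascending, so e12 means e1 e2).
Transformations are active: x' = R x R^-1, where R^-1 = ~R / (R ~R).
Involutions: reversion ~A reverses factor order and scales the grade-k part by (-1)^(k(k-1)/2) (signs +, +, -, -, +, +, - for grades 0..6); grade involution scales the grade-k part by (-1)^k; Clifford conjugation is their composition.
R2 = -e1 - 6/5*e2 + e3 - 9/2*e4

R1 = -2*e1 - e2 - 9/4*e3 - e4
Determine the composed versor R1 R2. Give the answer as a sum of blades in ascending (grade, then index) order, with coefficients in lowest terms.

Distribute over the terms of R1 (each basis-blade product reordered to ascending indices, repeated generators contracted through their squares):
(-2*e1) R2 = 2 + 12/5*e12 - 2*e13 + 9*e14
(-e2) R2 = -6/5 - e12 - e23 + 9/2*e24
(-9/4*e3) R2 = 9/4 - 9/4*e13 - 27/10*e23 + 81/8*e34
(-e4) R2 = -9/2 - e14 - 6/5*e24 + e34
Summing the partial products and collecting blades:
Answer: -29/20 + 7/5*e12 - 17/4*e13 + 8*e14 - 37/10*e23 + 33/10*e24 + 89/8*e34


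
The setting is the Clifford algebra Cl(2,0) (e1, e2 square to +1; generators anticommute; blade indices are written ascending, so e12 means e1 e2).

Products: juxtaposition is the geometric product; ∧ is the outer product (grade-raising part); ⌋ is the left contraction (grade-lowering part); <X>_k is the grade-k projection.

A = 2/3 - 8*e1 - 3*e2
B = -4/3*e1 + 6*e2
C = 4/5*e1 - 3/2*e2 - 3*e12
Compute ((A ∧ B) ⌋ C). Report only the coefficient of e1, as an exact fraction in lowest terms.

step 1: -8/9*e1 + 4*e2 - 52*e12
step 2: -7322/45 + 12*e1 + 8/3*e2
Answer: 12


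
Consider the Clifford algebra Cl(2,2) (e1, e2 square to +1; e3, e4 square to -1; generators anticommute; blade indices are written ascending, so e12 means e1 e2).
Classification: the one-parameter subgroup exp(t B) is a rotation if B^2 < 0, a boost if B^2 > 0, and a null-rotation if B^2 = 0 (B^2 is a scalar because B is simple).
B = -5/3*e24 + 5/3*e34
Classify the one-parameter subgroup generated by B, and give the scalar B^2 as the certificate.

B^2 term by term: the squares give (-5/3)^2*(e24)^2 + (5/3)^2*(e34)^2 = 25/9*(+1) + 25/9*(-1) = 0 (each basis 2-blade squares to minus the product of its generators' squares); cross terms between blades sharing an index anticommute and cancel. So B^2 = 0.
Answer: null-rotation, certificate B^2 = 0. No conjugation can change B^2 = 0; the sign gives the class.


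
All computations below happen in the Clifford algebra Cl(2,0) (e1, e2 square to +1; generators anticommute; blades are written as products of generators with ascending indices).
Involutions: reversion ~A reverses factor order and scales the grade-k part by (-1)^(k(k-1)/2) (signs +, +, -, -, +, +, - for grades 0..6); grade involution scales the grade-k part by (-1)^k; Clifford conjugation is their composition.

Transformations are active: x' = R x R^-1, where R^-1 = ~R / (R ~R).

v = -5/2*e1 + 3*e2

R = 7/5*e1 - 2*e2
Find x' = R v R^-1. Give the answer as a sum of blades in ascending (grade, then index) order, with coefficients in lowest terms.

~R = 7/5*e1 - 2*e2, and R ~R = 149/25, so R^-1 = ~R / (149/25).
R v = -19/2 - 4/5*e1 e2
Answer: -585/298*e1 + 503/149*e2


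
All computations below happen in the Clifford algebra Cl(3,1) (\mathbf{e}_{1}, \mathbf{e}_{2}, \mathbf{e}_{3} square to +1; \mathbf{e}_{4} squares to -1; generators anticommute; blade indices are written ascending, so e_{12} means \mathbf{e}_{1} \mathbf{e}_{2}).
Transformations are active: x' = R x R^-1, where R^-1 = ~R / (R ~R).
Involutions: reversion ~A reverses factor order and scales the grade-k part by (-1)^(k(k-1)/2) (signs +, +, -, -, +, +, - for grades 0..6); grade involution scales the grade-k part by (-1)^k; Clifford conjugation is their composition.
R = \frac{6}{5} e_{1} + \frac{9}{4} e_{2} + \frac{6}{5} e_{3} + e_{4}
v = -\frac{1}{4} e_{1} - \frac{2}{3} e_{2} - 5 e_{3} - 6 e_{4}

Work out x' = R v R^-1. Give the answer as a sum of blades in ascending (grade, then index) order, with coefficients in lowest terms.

~R = \frac{6}{5} e_{1} + \frac{9}{4} e_{2} + \frac{6}{5} e_{3} + e_{4}, and R ~R = \frac{2777}{400}, so R^-1 = ~R / (\frac{2777}{400}).
R v = -\frac{9}{5} - \frac{19}{80} e_{12} - \frac{57}{10} e_{13} - \frac{139}{20} e_{14} - \frac{209}{20} e_{23} - \frac{77}{6} e_{24} - \frac{11}{5} e_{34}
Answer: -\frac{4135}{11108} e_{1} - \frac{4166}{8331} e_{2} + \frac{12157}{2777} e_{3} + \frac{15222}{2777} e_{4}


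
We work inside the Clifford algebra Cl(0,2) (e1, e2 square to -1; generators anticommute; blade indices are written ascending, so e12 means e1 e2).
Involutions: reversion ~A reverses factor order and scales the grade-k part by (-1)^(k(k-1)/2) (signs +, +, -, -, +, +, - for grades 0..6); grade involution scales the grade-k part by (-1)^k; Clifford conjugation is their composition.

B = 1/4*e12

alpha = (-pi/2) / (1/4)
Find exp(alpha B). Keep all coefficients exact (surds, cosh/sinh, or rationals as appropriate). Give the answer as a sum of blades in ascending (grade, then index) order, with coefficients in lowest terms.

B^2 = (1/4)^2*(e12)^2 = 1/16*(-1) = -1/16 (a basis 2-blade squares to minus the product of its generators' squares).
B^2 = -1/16 — the series telescopes trigonometrically here: l = 1/4, alpha*l = -pi/2, so exp(alpha B) = cos(-pi/2) + (sin(-pi/2)/(1/4))*B = 0 + (-4)*B.
Answer: -e12


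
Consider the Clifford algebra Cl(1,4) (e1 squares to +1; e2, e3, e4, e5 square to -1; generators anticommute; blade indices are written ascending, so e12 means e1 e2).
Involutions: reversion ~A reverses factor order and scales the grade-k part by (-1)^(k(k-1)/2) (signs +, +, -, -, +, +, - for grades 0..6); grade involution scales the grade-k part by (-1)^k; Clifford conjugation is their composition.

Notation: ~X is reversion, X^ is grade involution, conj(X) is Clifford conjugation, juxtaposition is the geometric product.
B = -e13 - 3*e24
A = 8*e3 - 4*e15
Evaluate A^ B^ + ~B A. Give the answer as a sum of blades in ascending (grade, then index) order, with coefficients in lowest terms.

first term: 8*e1 + 4*e35 - 24*e234 + 12*e1245
second term: -8*e1 + 4*e35 - 24*e234 - 12*e1245
Answer: 8*e35 - 48*e234


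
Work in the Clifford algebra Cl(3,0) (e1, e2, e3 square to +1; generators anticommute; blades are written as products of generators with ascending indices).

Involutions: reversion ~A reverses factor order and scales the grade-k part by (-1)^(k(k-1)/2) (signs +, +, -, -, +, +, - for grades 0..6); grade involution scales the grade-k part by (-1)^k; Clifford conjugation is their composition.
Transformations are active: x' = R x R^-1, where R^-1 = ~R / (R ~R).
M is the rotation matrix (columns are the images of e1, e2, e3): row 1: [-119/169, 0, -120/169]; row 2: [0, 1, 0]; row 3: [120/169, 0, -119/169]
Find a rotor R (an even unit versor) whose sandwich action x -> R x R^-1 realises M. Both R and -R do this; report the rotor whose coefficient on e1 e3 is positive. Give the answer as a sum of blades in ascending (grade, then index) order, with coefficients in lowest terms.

Method: write R = a + b12*e1 e2 + b13*e1 e3 + b23*e2 e3 with a^2 + b12^2 + b13^2 + b23^2 = 1 (so R^-1 = ~R). Expanding the columns R e_j ~R gives tr M = 4a^2 - 1 and, from the antisymmetric part, M21 - M12 = -4a*b12, M13 - M31 = 4a*b13, M32 - M23 = -4a*b23.
Here tr M = -69/169, so a^2 = (1 + tr M)/4 = 25/169 and a = ±5/13. Taking a = 5/13: M21 - M12 = 0, M13 - M31 = -240/169, M32 - M23 = 0, giving b12 = 0, b13 = -12/13, b23 = 0, i.e. R = 5/13 - 12/13*e1 e3.
Its e1 e3 coefficient is negative, so report the other preimage -R.
Answer: -5/13 + 12/13*e1 e3. Recall the cover is two-to-one: with M of trace -69/169, both preimages act alike, and the stated e1 e3 sign chooses the sheet.


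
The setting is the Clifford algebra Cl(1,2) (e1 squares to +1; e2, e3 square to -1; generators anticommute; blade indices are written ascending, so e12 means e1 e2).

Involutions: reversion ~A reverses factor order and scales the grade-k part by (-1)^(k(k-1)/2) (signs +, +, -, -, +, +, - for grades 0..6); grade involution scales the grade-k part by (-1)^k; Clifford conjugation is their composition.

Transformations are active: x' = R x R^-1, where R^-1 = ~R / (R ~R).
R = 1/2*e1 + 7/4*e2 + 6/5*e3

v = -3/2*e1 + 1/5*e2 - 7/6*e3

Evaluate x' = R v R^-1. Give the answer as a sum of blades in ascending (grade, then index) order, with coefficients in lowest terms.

~R = 1/2*e1 + 7/4*e2 + 6/5*e3, and R ~R = -1701/400, so R^-1 = ~R / (-1701/400).
R v = 3/10 + 109/40*e12 + 73/60*e13 - 1369/600*e23
Answer: 1621/1134*e1 - 181/405*e2 + 377/378*e3


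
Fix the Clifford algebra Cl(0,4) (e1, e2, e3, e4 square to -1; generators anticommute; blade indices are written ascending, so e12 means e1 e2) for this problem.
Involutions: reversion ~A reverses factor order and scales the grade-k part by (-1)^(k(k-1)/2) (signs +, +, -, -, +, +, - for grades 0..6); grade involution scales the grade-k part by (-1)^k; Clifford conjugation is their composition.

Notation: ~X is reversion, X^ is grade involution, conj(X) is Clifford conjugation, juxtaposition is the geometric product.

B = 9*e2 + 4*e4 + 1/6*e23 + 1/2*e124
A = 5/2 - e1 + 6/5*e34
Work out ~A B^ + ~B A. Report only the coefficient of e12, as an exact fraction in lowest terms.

first term: -45/2*e2 - 24/5*e3 - 10*e4 + 9*e12 + 4*e14 + 5/12*e23 - 7/10*e24 - 23/30*e123 - 5/4*e124 + 54/5*e234
second term: 45/2*e2 + 24/5*e3 + 10*e4 + 9*e12 + 4*e14 - 5/12*e23 - 3/10*e24 - 13/30*e123 - 5/4*e124 + 54/5*e234
Answer: 18


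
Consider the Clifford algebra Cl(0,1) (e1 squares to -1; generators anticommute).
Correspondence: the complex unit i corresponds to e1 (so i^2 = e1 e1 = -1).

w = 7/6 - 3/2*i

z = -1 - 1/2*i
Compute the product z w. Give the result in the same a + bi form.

In blades: z = -1 - 1/2*e1, w = 7/6 - 3/2*e1.
Distribute z over w term by term (generator squares from the signature, products reordered to ascending indices): (-1)*w = -7/6 + 3/2*e1; (-1/2*e1)*w = -3/4 - 7/12*e1.
Sum: -23/12 + 11/12*e1; translating back through the correspondence:
Answer: -23/12 + 11/12*i


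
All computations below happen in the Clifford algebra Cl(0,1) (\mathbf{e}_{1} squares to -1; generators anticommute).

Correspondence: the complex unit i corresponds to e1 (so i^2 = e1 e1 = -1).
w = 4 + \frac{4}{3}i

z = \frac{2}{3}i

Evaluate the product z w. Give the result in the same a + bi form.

In blades: z = \frac{2}{3} e_{1}, w = 4 + \frac{4}{3} e_{1}.
Distribute z over w term by term (generator squares from the signature, products reordered to ascending indices): (\frac{2}{3} e_{1})*w = -\frac{8}{9} + \frac{8}{3} e_{1}.
Sum: -\frac{8}{9} + \frac{8}{3} e_{1}; translating back through the correspondence:
Answer: -\frac{8}{9} + \frac{8}{3}i


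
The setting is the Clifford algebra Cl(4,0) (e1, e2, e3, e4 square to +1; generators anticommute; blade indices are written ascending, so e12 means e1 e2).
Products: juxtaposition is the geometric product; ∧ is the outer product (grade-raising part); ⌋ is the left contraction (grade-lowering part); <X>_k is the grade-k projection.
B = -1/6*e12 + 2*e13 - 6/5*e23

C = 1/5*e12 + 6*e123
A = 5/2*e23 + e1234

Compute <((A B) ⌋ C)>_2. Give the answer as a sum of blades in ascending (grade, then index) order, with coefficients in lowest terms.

step 1: 3 + 5*e12 + 5/12*e13 + 6/5*e14 + 2*e24 + 1/6*e34
step 2: -1 + 5/2*e2 - 30*e3 + 3/5*e12 + 18*e123
step 3: 3/5*e12
Answer: 3/5*e12


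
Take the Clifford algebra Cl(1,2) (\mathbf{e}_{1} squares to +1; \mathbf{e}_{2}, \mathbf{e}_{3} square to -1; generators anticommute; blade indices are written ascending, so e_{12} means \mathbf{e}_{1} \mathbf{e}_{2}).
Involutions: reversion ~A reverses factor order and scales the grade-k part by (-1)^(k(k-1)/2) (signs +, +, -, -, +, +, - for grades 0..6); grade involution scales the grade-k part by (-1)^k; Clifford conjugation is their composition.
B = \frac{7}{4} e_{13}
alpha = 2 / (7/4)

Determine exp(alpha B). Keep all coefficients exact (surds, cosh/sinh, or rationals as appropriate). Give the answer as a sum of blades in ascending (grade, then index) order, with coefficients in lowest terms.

B^2 = (\frac{7}{4})^2*(e_{13})^2 = \frac{49}{16}*(+1) = \frac{49}{16} (a basis 2-blade squares to minus the product of its generators' squares).
B^2 = \frac{49}{16} — the series telescopes hyperbolically here: l = \frac{7}{4}, alpha*l = 2, so exp(alpha B) = cosh(2) + (sinh(2)/(\frac{7}{4}))*B = \cosh{\left(2 \right)} + (\frac{4 \sinh{\left(2 \right)}}{7})*B.
Answer: \cosh{\left(2 \right)} + \sinh{\left(2 \right)} e_{13}


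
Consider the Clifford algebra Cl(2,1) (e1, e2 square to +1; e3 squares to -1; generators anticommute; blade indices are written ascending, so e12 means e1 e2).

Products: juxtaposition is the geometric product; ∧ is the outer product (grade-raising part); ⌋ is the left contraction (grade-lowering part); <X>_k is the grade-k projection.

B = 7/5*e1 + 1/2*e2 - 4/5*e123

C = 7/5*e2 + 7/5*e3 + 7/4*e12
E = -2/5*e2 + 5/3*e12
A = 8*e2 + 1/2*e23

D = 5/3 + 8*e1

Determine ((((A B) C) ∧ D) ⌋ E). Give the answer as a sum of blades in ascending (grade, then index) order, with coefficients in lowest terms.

step 1: 4 - 2/5*e1 - 1/4*e3 - 56/5*e12 + 32/5*e13 + 7/10*e123
step 2: 399/20 - 616/25*e1 + 49/10*e2 + 35/8*e3 + 273/50*e12 - 77/50*e13 + 231/20*e23 - 10031/400*e123
step 3: 133/4 + 1778/15*e1 + 49/6*e2 + 175/24*e3 - 301/10*e12 - 1127/30*e13 + 77/4*e23 + 2429/48*e123
step 4: 469/10 - 245/18*e1 + 16583/90*e2 + 665/12*e12
Answer: 469/10 - 245/18*e1 + 16583/90*e2 + 665/12*e12


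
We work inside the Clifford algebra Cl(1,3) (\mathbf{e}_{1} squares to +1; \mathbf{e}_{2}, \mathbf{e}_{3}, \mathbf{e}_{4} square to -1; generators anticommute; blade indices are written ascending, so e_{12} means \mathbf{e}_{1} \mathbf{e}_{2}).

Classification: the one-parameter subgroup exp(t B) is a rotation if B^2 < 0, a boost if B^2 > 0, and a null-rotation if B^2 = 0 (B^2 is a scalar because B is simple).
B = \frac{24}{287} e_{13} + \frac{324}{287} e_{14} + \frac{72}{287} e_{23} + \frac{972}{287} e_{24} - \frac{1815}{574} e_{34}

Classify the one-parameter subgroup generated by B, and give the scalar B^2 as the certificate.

B^2 term by term: the squares give (\frac{24}{287})^2*(e_{13})^2 + (\frac{324}{287})^2*(e_{14})^2 + (\frac{72}{287})^2*(e_{23})^2 + (\frac{972}{287})^2*(e_{24})^2 + (-\frac{1815}{574})^2*(e_{34})^2 = \frac{576}{82369}*(+1) + \frac{104976}{82369}*(+1) + \frac{5184}{82369}*(-1) + \frac{944784}{82369}*(-1) + \frac{3294225}{329476}*(-1) = -\frac{81}{4} (each basis 2-blade squares to minus the product of its generators' squares); cross terms between blades sharing an index anticommute and cancel; the commuting (index-disjoint) pairs give grade-4 terms 2*c*c'*(blade product), which cancel blade by blade — e_{1234}: -\frac{46656}{82369} + \frac{46656}{82369} = 0 — confirming B is simple. So B^2 = -\frac{81}{4}.
Answer: rotation, certificate B^2 = -\frac{81}{4}. Why this suffices: the scalar -\frac{81}{4} survives any versor conjugation, so its sign alone determines the class however B is presented.
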